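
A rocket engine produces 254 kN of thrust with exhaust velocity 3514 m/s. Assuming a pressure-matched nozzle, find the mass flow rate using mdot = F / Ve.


mdot = F / Ve = 254000 / 3514 = 72.3 kg/s

72.3 kg/s


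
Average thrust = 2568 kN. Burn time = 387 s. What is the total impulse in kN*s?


It = 2568 * 387 = 993816 kN*s

993816 kN*s


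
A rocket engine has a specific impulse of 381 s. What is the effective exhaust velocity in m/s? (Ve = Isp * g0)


Ve = Isp * g0 = 381 * 9.81 = 3737.6 m/s

3737.6 m/s


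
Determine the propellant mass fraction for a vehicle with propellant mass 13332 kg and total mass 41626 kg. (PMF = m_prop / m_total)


PMF = 13332 / 41626 = 0.32

0.32


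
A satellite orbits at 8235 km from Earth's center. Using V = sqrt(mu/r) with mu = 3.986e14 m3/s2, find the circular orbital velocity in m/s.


V = sqrt(3.986e14 / 8235000) = 6957 m/s

6957 m/s


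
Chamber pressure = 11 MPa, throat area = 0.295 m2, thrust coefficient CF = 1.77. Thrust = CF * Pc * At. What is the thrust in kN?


F = 1.77 * 11e6 * 0.295 = 5.7436e+06 N = 5743.6 kN

5743.6 kN


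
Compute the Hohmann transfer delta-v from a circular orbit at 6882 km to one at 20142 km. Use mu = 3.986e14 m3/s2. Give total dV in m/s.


V1 = sqrt(mu/r1) = 7610.47 m/s
dV1 = V1*(sqrt(2*r2/(r1+r2)) - 1) = 1681.4 m/s
V2 = sqrt(mu/r2) = 4448.54 m/s
dV2 = V2*(1 - sqrt(2*r1/(r1+r2))) = 1273.75 m/s
Total dV = 2955 m/s

2955 m/s


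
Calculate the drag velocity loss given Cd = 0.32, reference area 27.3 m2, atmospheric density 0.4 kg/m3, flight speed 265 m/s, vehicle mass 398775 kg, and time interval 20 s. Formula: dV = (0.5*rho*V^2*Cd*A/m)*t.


D = 0.5 * 0.4 * 265^2 * 0.32 * 27.3 = 122697.12 N
a = 122697.12 / 398775 = 0.3077 m/s2
dV = 0.3077 * 20 = 6.2 m/s

6.2 m/s


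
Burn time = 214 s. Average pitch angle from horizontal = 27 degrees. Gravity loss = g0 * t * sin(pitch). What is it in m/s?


GL = 9.81 * 214 * sin(27 deg) = 953 m/s

953 m/s


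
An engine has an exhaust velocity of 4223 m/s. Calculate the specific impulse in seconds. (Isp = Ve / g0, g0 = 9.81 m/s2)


Isp = Ve / g0 = 4223 / 9.81 = 430.5 s

430.5 s


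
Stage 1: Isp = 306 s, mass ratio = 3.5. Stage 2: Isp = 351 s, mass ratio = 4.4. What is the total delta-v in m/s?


dV1 = 306 * 9.81 * ln(3.5) = 3760.6 m/s
dV2 = 351 * 9.81 * ln(4.4) = 5101.6 m/s
Total dV = 3760.6 + 5101.6 = 8862.2 m/s ~ 8862 m/s

8862 m/s


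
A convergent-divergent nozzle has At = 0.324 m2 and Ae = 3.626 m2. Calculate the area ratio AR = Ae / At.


AR = 3.626 / 0.324 = 11.2

11.2


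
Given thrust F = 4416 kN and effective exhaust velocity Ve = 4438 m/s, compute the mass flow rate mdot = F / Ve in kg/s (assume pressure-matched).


mdot = F / Ve = 4416000 / 4438 = 995.0 kg/s

995.0 kg/s


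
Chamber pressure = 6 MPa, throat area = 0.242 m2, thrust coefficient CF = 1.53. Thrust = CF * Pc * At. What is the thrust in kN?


F = 1.53 * 6e6 * 0.242 = 2.2216e+06 N = 2221.6 kN

2221.6 kN


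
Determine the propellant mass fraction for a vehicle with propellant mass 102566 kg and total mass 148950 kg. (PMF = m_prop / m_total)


PMF = 102566 / 148950 = 0.689

0.689


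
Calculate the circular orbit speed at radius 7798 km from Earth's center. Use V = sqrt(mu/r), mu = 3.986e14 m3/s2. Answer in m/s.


V = sqrt(3.986e14 / 7798000) = 7150 m/s

7150 m/s


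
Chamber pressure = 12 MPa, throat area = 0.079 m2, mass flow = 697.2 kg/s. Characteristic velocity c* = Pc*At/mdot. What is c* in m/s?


c* = 12e6 * 0.079 / 697.2 = 1360 m/s

1360 m/s


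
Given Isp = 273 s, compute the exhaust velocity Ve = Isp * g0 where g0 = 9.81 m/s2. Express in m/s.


Ve = Isp * g0 = 273 * 9.81 = 2678.1 m/s

2678.1 m/s


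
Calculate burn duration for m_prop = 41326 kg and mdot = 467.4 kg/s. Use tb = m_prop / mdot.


tb = 41326 / 467.4 = 88.4 s

88.4 s


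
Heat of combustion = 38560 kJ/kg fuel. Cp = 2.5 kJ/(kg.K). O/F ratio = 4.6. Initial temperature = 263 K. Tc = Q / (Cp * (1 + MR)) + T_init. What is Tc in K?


Tc = 38560 / (2.5 * (1 + 4.6)) + 263 = 3017 K

3017 K


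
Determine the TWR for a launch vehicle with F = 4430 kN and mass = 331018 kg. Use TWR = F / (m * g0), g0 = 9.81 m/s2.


TWR = 4430000 / (331018 * 9.81) = 1.36

1.36


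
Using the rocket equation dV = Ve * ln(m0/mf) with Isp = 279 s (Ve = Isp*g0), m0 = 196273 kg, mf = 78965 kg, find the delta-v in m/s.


Ve = 279 * 9.81 = 2736.99 m/s
dV = 2736.99 * ln(196273/78965) = 2492 m/s

2492 m/s


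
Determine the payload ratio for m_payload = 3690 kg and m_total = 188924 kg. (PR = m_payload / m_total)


PR = 3690 / 188924 = 0.0195

0.0195


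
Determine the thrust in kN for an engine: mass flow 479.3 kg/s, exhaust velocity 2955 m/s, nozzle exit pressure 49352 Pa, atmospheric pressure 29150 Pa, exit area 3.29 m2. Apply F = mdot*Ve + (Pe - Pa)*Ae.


F = 479.3 * 2955 + (49352 - 29150) * 3.29 = 1.4828e+06 N = 1482.8 kN

1482.8 kN


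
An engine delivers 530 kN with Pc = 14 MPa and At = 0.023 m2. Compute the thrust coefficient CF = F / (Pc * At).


CF = 530000 / (14e6 * 0.023) = 1.65

1.65


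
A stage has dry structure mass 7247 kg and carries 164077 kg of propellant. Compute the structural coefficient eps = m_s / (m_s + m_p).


eps = 7247 / (7247 + 164077) = 0.0423

0.0423


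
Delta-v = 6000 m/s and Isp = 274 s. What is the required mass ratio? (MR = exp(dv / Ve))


Ve = 274 * 9.81 = 2687.94 m/s
MR = exp(6000 / 2687.94) = 9.32

9.32


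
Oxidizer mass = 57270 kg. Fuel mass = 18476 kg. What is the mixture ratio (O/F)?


MR = 57270 / 18476 = 3.1

3.1


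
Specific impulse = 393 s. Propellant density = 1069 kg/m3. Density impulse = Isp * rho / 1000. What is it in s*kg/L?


rho*Isp = 393 * 1069 / 1000 = 420 s*kg/L

420 s*kg/L


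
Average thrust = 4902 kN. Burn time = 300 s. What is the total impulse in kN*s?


It = 4902 * 300 = 1470600 kN*s

1470600 kN*s


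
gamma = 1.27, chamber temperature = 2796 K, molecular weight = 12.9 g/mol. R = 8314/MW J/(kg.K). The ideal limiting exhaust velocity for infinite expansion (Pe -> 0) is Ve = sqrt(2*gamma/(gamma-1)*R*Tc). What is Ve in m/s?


R = 8314 / 12.9 = 644.5 J/(kg.K)
Ve = sqrt(2 * 1.27 / (1.27 - 1) * 644.5 * 2796) = 4117 m/s

4117 m/s


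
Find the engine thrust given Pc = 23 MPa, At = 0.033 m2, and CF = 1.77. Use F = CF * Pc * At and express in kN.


F = 1.77 * 23e6 * 0.033 = 1.3434e+06 N = 1343.4 kN

1343.4 kN


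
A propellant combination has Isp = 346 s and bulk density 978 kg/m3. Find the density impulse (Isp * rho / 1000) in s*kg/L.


rho*Isp = 346 * 978 / 1000 = 338 s*kg/L

338 s*kg/L


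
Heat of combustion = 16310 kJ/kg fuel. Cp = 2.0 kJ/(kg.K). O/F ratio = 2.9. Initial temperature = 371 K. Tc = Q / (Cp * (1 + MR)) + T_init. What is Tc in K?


Tc = 16310 / (2.0 * (1 + 2.9)) + 371 = 2462 K

2462 K


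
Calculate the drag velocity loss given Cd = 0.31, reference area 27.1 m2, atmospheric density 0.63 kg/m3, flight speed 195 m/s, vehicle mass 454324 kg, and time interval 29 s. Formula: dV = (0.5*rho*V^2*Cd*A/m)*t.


D = 0.5 * 0.63 * 195^2 * 0.31 * 27.1 = 100626.13 N
a = 100626.13 / 454324 = 0.2215 m/s2
dV = 0.2215 * 29 = 6.4 m/s

6.4 m/s


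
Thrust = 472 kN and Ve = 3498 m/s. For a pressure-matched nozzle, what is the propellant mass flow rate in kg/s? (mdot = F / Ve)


mdot = F / Ve = 472000 / 3498 = 134.9 kg/s

134.9 kg/s


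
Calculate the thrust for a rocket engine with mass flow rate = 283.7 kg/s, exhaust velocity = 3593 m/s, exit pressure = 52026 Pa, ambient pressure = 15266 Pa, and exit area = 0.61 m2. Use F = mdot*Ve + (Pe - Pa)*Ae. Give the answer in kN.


F = 283.7 * 3593 + (52026 - 15266) * 0.61 = 1.0418e+06 N = 1041.8 kN

1041.8 kN


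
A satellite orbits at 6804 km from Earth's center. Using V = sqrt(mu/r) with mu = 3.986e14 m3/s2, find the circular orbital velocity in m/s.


V = sqrt(3.986e14 / 6804000) = 7654 m/s

7654 m/s


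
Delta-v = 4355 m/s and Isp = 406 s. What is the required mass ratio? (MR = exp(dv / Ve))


Ve = 406 * 9.81 = 3982.86 m/s
MR = exp(4355 / 3982.86) = 2.985

2.985


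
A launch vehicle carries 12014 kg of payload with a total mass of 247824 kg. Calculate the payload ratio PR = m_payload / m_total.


PR = 12014 / 247824 = 0.0485

0.0485


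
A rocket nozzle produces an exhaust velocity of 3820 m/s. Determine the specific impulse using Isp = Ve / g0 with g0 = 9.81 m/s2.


Isp = Ve / g0 = 3820 / 9.81 = 389.4 s

389.4 s


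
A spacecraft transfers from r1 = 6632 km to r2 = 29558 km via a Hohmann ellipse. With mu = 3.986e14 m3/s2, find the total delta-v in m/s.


V1 = sqrt(mu/r1) = 7752.58 m/s
dV1 = V1*(sqrt(2*r2/(r1+r2)) - 1) = 2155.84 m/s
V2 = sqrt(mu/r2) = 3672.24 m/s
dV2 = V2*(1 - sqrt(2*r1/(r1+r2))) = 1449.06 m/s
Total dV = 3605 m/s

3605 m/s


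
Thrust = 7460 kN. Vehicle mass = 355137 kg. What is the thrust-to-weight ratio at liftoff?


TWR = 7460000 / (355137 * 9.81) = 2.14

2.14


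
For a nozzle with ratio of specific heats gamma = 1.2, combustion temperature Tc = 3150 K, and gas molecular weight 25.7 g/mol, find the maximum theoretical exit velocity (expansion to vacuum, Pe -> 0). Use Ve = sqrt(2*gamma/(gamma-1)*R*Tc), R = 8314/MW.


R = 8314 / 25.7 = 323.5 J/(kg.K)
Ve = sqrt(2 * 1.2 / (1.2 - 1) * 323.5 * 3150) = 3497 m/s

3497 m/s


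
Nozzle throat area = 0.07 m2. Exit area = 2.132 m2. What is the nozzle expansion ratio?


AR = 2.132 / 0.07 = 30.5

30.5


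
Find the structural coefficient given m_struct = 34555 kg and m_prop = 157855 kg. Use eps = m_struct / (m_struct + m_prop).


eps = 34555 / (34555 + 157855) = 0.1796

0.1796


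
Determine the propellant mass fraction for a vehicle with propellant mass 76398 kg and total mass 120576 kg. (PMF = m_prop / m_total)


PMF = 76398 / 120576 = 0.634

0.634


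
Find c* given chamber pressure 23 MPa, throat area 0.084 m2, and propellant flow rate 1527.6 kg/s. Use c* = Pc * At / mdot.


c* = 23e6 * 0.084 / 1527.6 = 1265 m/s

1265 m/s


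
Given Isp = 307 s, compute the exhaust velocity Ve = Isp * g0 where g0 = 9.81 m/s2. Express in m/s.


Ve = Isp * g0 = 307 * 9.81 = 3011.7 m/s

3011.7 m/s


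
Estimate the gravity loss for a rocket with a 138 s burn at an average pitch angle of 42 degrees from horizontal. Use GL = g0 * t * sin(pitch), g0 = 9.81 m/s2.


GL = 9.81 * 138 * sin(42 deg) = 906 m/s

906 m/s


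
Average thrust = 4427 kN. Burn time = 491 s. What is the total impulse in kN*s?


It = 4427 * 491 = 2173657 kN*s

2173657 kN*s


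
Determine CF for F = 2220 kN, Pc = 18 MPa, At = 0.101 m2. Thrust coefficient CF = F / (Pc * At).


CF = 2220000 / (18e6 * 0.101) = 1.22

1.22


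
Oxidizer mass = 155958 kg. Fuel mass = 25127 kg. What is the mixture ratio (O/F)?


MR = 155958 / 25127 = 6.21

6.21


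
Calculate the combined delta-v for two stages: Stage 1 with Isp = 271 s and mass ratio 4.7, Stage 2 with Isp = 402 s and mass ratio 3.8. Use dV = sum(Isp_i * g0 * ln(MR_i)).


dV1 = 271 * 9.81 * ln(4.7) = 4114.2 m/s
dV2 = 402 * 9.81 * ln(3.8) = 5264.7 m/s
Total dV = 4114.2 + 5264.7 = 9378.9 m/s ~ 9379 m/s

9379 m/s


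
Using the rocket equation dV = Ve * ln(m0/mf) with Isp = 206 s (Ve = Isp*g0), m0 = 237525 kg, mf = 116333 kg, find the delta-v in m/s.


Ve = 206 * 9.81 = 2020.86 m/s
dV = 2020.86 * ln(237525/116333) = 1443 m/s

1443 m/s


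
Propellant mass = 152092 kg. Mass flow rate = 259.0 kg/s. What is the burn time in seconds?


tb = 152092 / 259.0 = 587.2 s

587.2 s


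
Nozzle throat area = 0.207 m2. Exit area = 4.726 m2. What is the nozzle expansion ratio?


AR = 4.726 / 0.207 = 22.8

22.8


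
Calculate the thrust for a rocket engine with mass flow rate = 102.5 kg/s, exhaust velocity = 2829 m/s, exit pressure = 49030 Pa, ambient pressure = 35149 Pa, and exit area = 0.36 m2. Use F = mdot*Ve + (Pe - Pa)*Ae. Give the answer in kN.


F = 102.5 * 2829 + (49030 - 35149) * 0.36 = 294970.0 N = 295.0 kN

295.0 kN


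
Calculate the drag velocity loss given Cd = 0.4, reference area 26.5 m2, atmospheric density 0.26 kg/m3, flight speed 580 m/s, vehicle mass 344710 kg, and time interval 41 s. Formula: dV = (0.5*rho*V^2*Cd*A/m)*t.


D = 0.5 * 0.26 * 580^2 * 0.4 * 26.5 = 463559.2 N
a = 463559.2 / 344710 = 1.3448 m/s2
dV = 1.3448 * 41 = 55.1 m/s

55.1 m/s


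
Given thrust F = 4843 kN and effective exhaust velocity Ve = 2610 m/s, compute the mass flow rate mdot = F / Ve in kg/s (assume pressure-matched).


mdot = F / Ve = 4843000 / 2610 = 1855.6 kg/s

1855.6 kg/s


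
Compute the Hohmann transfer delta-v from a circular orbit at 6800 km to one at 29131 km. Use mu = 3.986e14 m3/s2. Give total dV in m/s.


V1 = sqrt(mu/r1) = 7656.22 m/s
dV1 = V1*(sqrt(2*r2/(r1+r2)) - 1) = 2093.06 m/s
V2 = sqrt(mu/r2) = 3699.06 m/s
dV2 = V2*(1 - sqrt(2*r1/(r1+r2))) = 1423.3 m/s
Total dV = 3516 m/s

3516 m/s


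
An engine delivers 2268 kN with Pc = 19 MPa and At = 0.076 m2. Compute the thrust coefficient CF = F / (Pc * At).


CF = 2268000 / (19e6 * 0.076) = 1.57

1.57


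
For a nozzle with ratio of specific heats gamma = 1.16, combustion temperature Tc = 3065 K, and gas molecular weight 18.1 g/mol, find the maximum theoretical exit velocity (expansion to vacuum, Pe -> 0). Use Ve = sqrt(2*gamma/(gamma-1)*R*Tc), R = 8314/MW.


R = 8314 / 18.1 = 459.34 J/(kg.K)
Ve = sqrt(2 * 1.16 / (1.16 - 1) * 459.34 * 3065) = 4518 m/s

4518 m/s


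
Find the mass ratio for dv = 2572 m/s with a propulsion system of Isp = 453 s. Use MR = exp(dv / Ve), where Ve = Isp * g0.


Ve = 453 * 9.81 = 4443.93 m/s
MR = exp(2572 / 4443.93) = 1.784

1.784


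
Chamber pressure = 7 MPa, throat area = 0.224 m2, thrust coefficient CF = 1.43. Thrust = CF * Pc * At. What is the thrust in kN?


F = 1.43 * 7e6 * 0.224 = 2.2422e+06 N = 2242.2 kN

2242.2 kN


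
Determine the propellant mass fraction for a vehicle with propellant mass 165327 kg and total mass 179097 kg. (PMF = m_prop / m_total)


PMF = 165327 / 179097 = 0.923

0.923


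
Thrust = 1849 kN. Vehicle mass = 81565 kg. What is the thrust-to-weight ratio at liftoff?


TWR = 1849000 / (81565 * 9.81) = 2.31

2.31


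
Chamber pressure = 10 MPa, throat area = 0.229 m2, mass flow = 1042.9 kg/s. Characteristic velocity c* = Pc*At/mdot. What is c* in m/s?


c* = 10e6 * 0.229 / 1042.9 = 2196 m/s

2196 m/s


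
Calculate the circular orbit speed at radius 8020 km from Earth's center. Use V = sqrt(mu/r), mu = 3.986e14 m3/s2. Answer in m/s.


V = sqrt(3.986e14 / 8020000) = 7050 m/s

7050 m/s


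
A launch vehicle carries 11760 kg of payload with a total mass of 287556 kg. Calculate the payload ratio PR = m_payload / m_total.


PR = 11760 / 287556 = 0.0409

0.0409


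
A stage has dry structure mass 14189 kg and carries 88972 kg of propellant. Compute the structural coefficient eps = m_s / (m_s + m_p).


eps = 14189 / (14189 + 88972) = 0.1375

0.1375


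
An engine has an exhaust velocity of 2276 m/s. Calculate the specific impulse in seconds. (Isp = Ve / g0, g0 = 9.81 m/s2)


Isp = Ve / g0 = 2276 / 9.81 = 232.0 s

232.0 s


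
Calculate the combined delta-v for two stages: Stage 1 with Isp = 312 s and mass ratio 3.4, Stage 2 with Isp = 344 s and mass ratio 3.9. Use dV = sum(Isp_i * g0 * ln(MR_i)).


dV1 = 312 * 9.81 * ln(3.4) = 3745.6 m/s
dV2 = 344 * 9.81 * ln(3.9) = 4592.8 m/s
Total dV = 3745.6 + 4592.8 = 8338.4 m/s ~ 8338 m/s

8338 m/s


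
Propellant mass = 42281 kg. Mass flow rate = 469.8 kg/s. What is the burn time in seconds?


tb = 42281 / 469.8 = 90.0 s

90.0 s


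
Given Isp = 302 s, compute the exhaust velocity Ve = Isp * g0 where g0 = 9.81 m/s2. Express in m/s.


Ve = Isp * g0 = 302 * 9.81 = 2962.6 m/s

2962.6 m/s


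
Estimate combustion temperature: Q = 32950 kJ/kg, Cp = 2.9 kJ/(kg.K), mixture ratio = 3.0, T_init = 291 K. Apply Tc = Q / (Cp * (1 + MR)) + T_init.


Tc = 32950 / (2.9 * (1 + 3.0)) + 291 = 3132 K

3132 K


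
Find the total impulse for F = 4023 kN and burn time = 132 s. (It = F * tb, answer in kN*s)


It = 4023 * 132 = 531036 kN*s

531036 kN*s


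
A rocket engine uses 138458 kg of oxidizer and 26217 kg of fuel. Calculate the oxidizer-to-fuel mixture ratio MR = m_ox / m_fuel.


MR = 138458 / 26217 = 5.28

5.28


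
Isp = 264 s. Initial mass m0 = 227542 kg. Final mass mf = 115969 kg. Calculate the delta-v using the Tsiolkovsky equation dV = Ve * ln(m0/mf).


Ve = 264 * 9.81 = 2589.84 m/s
dV = 2589.84 * ln(227542/115969) = 1746 m/s

1746 m/s


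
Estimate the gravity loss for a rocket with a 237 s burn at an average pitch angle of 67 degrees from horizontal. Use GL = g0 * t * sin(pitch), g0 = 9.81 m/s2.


GL = 9.81 * 237 * sin(67 deg) = 2140 m/s

2140 m/s


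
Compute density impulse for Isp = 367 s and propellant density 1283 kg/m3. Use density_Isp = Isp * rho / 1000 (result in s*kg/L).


rho*Isp = 367 * 1283 / 1000 = 471 s*kg/L

471 s*kg/L


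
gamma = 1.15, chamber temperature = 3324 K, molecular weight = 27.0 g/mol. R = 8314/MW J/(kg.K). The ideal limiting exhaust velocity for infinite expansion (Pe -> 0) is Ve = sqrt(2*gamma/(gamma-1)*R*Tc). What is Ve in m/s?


R = 8314 / 27.0 = 307.93 J/(kg.K)
Ve = sqrt(2 * 1.15 / (1.15 - 1) * 307.93 * 3324) = 3962 m/s

3962 m/s


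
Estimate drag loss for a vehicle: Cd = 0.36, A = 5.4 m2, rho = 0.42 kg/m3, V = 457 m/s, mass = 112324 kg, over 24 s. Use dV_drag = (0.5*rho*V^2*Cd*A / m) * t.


D = 0.5 * 0.42 * 457^2 * 0.36 * 5.4 = 85260.52 N
a = 85260.52 / 112324 = 0.7591 m/s2
dV = 0.7591 * 24 = 18.2 m/s

18.2 m/s


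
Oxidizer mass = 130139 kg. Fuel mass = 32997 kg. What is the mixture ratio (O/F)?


MR = 130139 / 32997 = 3.94

3.94


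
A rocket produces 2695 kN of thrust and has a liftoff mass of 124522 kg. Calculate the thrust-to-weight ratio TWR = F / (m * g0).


TWR = 2695000 / (124522 * 9.81) = 2.21

2.21


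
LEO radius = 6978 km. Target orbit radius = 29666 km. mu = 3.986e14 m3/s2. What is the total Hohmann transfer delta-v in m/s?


V1 = sqrt(mu/r1) = 7557.94 m/s
dV1 = V1*(sqrt(2*r2/(r1+r2)) - 1) = 2059.21 m/s
V2 = sqrt(mu/r2) = 3665.55 m/s
dV2 = V2*(1 - sqrt(2*r1/(r1+r2))) = 1403.42 m/s
Total dV = 3463 m/s

3463 m/s


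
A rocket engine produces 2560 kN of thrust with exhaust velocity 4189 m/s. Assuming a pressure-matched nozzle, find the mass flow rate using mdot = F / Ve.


mdot = F / Ve = 2560000 / 4189 = 611.1 kg/s

611.1 kg/s


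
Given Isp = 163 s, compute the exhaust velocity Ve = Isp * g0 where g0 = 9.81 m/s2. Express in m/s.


Ve = Isp * g0 = 163 * 9.81 = 1599.0 m/s

1599.0 m/s


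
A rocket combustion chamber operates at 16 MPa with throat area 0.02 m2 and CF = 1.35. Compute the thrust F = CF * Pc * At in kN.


F = 1.35 * 16e6 * 0.02 = 432000.0 N = 432.0 kN

432.0 kN


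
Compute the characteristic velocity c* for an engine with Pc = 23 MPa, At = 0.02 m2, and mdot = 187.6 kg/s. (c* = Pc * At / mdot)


c* = 23e6 * 0.02 / 187.6 = 2452 m/s

2452 m/s


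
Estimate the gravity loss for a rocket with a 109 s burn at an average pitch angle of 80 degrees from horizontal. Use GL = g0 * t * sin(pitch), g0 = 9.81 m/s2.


GL = 9.81 * 109 * sin(80 deg) = 1053 m/s

1053 m/s


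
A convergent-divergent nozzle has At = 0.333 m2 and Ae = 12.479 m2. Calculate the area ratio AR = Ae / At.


AR = 12.479 / 0.333 = 37.5

37.5


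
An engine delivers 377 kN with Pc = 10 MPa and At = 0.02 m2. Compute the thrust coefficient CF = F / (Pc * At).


CF = 377000 / (10e6 * 0.02) = 1.89

1.89


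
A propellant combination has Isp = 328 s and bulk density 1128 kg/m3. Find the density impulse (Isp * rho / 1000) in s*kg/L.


rho*Isp = 328 * 1128 / 1000 = 370 s*kg/L

370 s*kg/L


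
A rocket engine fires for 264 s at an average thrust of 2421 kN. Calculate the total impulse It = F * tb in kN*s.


It = 2421 * 264 = 639144 kN*s

639144 kN*s


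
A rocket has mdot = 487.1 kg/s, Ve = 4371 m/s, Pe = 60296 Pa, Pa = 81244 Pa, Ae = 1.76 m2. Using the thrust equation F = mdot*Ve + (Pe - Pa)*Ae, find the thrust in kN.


F = 487.1 * 4371 + (60296 - 81244) * 1.76 = 2.0922e+06 N = 2092.2 kN

2092.2 kN


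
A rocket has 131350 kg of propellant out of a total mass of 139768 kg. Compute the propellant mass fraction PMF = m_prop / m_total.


PMF = 131350 / 139768 = 0.94

0.94


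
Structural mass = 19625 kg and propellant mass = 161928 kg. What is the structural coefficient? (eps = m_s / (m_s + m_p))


eps = 19625 / (19625 + 161928) = 0.1081

0.1081


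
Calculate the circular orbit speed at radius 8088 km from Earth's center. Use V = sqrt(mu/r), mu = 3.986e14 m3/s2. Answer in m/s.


V = sqrt(3.986e14 / 8088000) = 7020 m/s

7020 m/s


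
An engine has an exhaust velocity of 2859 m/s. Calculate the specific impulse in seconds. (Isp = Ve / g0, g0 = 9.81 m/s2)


Isp = Ve / g0 = 2859 / 9.81 = 291.4 s

291.4 s


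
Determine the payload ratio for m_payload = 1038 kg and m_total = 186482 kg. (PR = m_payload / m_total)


PR = 1038 / 186482 = 0.0056

0.0056


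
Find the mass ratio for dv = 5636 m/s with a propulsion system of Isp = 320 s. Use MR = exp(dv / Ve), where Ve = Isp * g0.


Ve = 320 * 9.81 = 3139.2 m/s
MR = exp(5636 / 3139.2) = 6.022

6.022


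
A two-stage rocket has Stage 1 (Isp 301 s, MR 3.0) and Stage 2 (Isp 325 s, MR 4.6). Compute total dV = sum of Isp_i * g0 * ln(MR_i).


dV1 = 301 * 9.81 * ln(3.0) = 3244.0 m/s
dV2 = 325 * 9.81 * ln(4.6) = 4865.4 m/s
Total dV = 3244.0 + 4865.4 = 8109.4 m/s ~ 8109 m/s

8109 m/s


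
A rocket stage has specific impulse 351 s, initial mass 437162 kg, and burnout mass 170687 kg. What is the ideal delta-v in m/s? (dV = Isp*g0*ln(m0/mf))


Ve = 351 * 9.81 = 3443.31 m/s
dV = 3443.31 * ln(437162/170687) = 3238 m/s

3238 m/s


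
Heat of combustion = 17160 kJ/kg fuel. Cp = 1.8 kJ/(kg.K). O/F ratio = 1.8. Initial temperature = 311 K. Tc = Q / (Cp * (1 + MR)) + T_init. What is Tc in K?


Tc = 17160 / (1.8 * (1 + 1.8)) + 311 = 3716 K

3716 K


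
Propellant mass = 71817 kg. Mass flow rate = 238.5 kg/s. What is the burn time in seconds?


tb = 71817 / 238.5 = 301.1 s

301.1 s


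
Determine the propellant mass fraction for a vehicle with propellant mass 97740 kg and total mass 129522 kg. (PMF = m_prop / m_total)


PMF = 97740 / 129522 = 0.755

0.755


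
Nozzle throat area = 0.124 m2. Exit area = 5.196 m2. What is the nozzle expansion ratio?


AR = 5.196 / 0.124 = 41.9

41.9


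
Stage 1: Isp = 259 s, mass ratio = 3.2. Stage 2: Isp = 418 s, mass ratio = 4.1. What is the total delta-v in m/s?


dV1 = 259 * 9.81 * ln(3.2) = 2955.3 m/s
dV2 = 418 * 9.81 * ln(4.1) = 5785.9 m/s
Total dV = 2955.3 + 5785.9 = 8741.2 m/s ~ 8741 m/s

8741 m/s


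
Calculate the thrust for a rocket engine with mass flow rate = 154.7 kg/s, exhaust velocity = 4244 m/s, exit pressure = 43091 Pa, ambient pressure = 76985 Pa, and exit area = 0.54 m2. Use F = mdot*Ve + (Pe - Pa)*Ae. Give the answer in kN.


F = 154.7 * 4244 + (43091 - 76985) * 0.54 = 638244.0 N = 638.2 kN

638.2 kN


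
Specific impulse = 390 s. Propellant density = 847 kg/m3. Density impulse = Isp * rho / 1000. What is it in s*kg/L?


rho*Isp = 390 * 847 / 1000 = 330 s*kg/L

330 s*kg/L


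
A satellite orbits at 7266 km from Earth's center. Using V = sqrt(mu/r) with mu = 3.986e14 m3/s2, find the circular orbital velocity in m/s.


V = sqrt(3.986e14 / 7266000) = 7407 m/s

7407 m/s


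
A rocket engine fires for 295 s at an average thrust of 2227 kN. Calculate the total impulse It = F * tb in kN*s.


It = 2227 * 295 = 656965 kN*s

656965 kN*s


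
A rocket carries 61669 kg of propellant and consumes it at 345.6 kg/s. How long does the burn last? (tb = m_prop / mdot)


tb = 61669 / 345.6 = 178.4 s

178.4 s


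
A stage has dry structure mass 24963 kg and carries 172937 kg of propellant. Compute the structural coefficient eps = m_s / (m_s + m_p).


eps = 24963 / (24963 + 172937) = 0.1261

0.1261


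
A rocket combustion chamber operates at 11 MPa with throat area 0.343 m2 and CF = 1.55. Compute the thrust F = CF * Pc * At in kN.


F = 1.55 * 11e6 * 0.343 = 5.8482e+06 N = 5848.1 kN

5848.1 kN


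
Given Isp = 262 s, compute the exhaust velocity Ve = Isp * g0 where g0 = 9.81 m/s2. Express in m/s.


Ve = Isp * g0 = 262 * 9.81 = 2570.2 m/s

2570.2 m/s


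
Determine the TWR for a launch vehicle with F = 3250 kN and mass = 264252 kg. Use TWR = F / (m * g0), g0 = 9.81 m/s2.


TWR = 3250000 / (264252 * 9.81) = 1.25

1.25


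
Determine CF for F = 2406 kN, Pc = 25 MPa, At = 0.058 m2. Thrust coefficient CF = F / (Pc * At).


CF = 2406000 / (25e6 * 0.058) = 1.66

1.66


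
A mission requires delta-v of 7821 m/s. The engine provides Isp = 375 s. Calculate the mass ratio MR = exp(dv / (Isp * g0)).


Ve = 375 * 9.81 = 3678.75 m/s
MR = exp(7821 / 3678.75) = 8.381

8.381


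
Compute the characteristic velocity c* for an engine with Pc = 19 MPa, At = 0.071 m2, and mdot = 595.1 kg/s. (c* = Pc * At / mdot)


c* = 19e6 * 0.071 / 595.1 = 2267 m/s

2267 m/s


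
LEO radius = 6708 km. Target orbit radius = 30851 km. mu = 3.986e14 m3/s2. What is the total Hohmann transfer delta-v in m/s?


V1 = sqrt(mu/r1) = 7708.54 m/s
dV1 = V1*(sqrt(2*r2/(r1+r2)) - 1) = 2171.64 m/s
V2 = sqrt(mu/r2) = 3594.46 m/s
dV2 = V2*(1 - sqrt(2*r1/(r1+r2))) = 1446.19 m/s
Total dV = 3618 m/s

3618 m/s


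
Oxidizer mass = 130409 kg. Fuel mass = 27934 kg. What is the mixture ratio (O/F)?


MR = 130409 / 27934 = 4.67

4.67


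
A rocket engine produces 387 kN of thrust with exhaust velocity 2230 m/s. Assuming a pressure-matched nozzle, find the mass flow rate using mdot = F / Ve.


mdot = F / Ve = 387000 / 2230 = 173.5 kg/s

173.5 kg/s


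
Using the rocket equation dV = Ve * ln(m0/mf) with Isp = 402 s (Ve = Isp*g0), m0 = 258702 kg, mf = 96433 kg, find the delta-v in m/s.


Ve = 402 * 9.81 = 3943.62 m/s
dV = 3943.62 * ln(258702/96433) = 3892 m/s

3892 m/s


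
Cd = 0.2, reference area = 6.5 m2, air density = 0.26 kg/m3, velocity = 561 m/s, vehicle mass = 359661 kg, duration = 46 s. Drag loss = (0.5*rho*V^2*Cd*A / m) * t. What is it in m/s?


D = 0.5 * 0.26 * 561^2 * 0.2 * 6.5 = 53187.85 N
a = 53187.85 / 359661 = 0.1479 m/s2
dV = 0.1479 * 46 = 6.8 m/s

6.8 m/s


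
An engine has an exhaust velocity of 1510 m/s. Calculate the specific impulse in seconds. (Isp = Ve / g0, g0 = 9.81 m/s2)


Isp = Ve / g0 = 1510 / 9.81 = 153.9 s

153.9 s


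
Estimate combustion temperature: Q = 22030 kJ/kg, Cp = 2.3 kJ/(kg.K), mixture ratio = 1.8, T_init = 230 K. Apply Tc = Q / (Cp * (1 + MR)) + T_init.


Tc = 22030 / (2.3 * (1 + 1.8)) + 230 = 3651 K

3651 K


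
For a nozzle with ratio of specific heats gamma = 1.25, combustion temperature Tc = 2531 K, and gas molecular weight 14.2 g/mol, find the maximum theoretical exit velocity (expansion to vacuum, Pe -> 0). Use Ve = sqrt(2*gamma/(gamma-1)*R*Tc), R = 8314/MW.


R = 8314 / 14.2 = 585.49 J/(kg.K)
Ve = sqrt(2 * 1.25 / (1.25 - 1) * 585.49 * 2531) = 3850 m/s

3850 m/s


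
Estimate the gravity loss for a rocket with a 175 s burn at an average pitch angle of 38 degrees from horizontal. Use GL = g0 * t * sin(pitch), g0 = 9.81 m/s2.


GL = 9.81 * 175 * sin(38 deg) = 1057 m/s

1057 m/s


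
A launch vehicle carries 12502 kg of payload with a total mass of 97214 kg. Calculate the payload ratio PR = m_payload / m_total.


PR = 12502 / 97214 = 0.1286

0.1286


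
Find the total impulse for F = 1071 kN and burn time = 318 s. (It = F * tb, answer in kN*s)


It = 1071 * 318 = 340578 kN*s

340578 kN*s


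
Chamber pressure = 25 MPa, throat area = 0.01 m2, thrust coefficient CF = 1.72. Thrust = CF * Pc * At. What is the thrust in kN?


F = 1.72 * 25e6 * 0.01 = 430000.0 N = 430.0 kN

430.0 kN


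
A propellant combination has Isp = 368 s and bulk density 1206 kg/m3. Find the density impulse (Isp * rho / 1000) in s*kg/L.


rho*Isp = 368 * 1206 / 1000 = 444 s*kg/L

444 s*kg/L


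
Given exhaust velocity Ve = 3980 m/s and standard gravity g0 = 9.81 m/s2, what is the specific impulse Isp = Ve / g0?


Isp = Ve / g0 = 3980 / 9.81 = 405.7 s

405.7 s


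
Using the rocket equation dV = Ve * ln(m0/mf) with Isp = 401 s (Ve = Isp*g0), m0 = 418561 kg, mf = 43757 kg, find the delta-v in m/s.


Ve = 401 * 9.81 = 3933.81 m/s
dV = 3933.81 * ln(418561/43757) = 8883 m/s

8883 m/s


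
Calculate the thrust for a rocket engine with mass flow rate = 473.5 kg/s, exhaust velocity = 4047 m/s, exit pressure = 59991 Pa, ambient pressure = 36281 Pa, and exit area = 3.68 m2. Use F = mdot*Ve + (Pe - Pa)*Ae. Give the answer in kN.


F = 473.5 * 4047 + (59991 - 36281) * 3.68 = 2.0035e+06 N = 2003.5 kN

2003.5 kN


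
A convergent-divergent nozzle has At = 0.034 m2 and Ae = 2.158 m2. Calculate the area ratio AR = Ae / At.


AR = 2.158 / 0.034 = 63.5

63.5


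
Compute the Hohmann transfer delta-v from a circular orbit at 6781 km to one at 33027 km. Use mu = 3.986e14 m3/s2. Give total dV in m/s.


V1 = sqrt(mu/r1) = 7666.93 m/s
dV1 = V1*(sqrt(2*r2/(r1+r2)) - 1) = 2209.18 m/s
V2 = sqrt(mu/r2) = 3474.03 m/s
dV2 = V2*(1 - sqrt(2*r1/(r1+r2))) = 1446.3 m/s
Total dV = 3655 m/s

3655 m/s


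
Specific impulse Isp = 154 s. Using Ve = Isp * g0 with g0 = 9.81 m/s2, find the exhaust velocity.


Ve = Isp * g0 = 154 * 9.81 = 1510.7 m/s

1510.7 m/s


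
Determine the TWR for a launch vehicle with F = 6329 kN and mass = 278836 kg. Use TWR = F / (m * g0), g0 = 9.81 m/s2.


TWR = 6329000 / (278836 * 9.81) = 2.31

2.31


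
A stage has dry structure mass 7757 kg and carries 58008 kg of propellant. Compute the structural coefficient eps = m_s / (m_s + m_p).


eps = 7757 / (7757 + 58008) = 0.118

0.118


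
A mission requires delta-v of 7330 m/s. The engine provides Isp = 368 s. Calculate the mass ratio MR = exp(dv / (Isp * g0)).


Ve = 368 * 9.81 = 3610.08 m/s
MR = exp(7330 / 3610.08) = 7.617

7.617


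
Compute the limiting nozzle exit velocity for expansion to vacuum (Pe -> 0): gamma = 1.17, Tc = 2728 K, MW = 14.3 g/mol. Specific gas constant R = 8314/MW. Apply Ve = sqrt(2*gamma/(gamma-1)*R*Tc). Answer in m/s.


R = 8314 / 14.3 = 581.4 J/(kg.K)
Ve = sqrt(2 * 1.17 / (1.17 - 1) * 581.4 * 2728) = 4672 m/s

4672 m/s


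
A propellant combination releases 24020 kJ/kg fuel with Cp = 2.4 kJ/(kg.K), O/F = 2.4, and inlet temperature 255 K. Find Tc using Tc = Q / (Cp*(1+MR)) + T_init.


Tc = 24020 / (2.4 * (1 + 2.4)) + 255 = 3199 K

3199 K


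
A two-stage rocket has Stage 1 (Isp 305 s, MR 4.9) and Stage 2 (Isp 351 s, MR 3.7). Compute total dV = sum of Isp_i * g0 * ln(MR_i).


dV1 = 305 * 9.81 * ln(4.9) = 4755.1 m/s
dV2 = 351 * 9.81 * ln(3.7) = 4505.0 m/s
Total dV = 4755.1 + 4505.0 = 9260.1 m/s ~ 9260 m/s

9260 m/s


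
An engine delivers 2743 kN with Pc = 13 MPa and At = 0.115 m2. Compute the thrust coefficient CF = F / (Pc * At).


CF = 2743000 / (13e6 * 0.115) = 1.83

1.83


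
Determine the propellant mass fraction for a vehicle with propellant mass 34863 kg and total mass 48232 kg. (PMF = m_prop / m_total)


PMF = 34863 / 48232 = 0.723

0.723


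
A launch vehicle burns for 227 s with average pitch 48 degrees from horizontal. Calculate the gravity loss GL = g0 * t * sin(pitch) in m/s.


GL = 9.81 * 227 * sin(48 deg) = 1655 m/s

1655 m/s


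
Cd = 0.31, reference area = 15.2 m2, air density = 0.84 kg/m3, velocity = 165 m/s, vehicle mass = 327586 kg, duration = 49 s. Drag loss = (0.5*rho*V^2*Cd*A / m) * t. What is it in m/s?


D = 0.5 * 0.84 * 165^2 * 0.31 * 15.2 = 53879.36 N
a = 53879.36 / 327586 = 0.1645 m/s2
dV = 0.1645 * 49 = 8.1 m/s

8.1 m/s


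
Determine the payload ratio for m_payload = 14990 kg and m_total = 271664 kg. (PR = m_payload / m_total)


PR = 14990 / 271664 = 0.0552

0.0552


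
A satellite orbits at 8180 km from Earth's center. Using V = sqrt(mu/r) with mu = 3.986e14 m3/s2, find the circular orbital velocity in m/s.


V = sqrt(3.986e14 / 8180000) = 6981 m/s

6981 m/s


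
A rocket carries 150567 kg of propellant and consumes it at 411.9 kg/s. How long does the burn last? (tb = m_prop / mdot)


tb = 150567 / 411.9 = 365.5 s

365.5 s


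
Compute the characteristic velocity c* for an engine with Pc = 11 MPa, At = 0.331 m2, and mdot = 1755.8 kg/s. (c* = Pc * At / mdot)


c* = 11e6 * 0.331 / 1755.8 = 2074 m/s

2074 m/s


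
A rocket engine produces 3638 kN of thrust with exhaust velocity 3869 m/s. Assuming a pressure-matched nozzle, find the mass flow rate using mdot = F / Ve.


mdot = F / Ve = 3638000 / 3869 = 940.3 kg/s

940.3 kg/s


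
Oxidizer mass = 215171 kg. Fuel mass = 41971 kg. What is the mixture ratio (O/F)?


MR = 215171 / 41971 = 5.13

5.13


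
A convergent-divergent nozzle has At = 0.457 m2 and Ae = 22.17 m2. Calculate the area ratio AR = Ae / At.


AR = 22.17 / 0.457 = 48.5

48.5


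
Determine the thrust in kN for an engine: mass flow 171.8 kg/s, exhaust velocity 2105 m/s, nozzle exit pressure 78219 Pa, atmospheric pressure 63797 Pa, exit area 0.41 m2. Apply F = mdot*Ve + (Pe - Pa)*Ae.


F = 171.8 * 2105 + (78219 - 63797) * 0.41 = 367552.0 N = 367.6 kN

367.6 kN


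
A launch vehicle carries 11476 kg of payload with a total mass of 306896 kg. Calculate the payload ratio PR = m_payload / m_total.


PR = 11476 / 306896 = 0.0374

0.0374


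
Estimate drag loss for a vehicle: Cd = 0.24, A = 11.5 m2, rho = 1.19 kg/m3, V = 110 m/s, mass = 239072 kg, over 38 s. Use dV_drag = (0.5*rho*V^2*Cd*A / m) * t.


D = 0.5 * 1.19 * 110^2 * 0.24 * 11.5 = 19870.62 N
a = 19870.62 / 239072 = 0.0831 m/s2
dV = 0.0831 * 38 = 3.2 m/s

3.2 m/s


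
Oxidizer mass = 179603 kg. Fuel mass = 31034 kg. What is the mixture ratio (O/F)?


MR = 179603 / 31034 = 5.79

5.79


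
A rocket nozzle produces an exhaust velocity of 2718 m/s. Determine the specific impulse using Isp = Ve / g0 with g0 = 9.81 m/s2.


Isp = Ve / g0 = 2718 / 9.81 = 277.1 s

277.1 s


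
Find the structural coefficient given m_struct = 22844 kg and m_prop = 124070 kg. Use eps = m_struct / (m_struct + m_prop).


eps = 22844 / (22844 + 124070) = 0.1555

0.1555


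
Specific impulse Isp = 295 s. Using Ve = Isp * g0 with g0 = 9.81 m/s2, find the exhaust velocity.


Ve = Isp * g0 = 295 * 9.81 = 2894.0 m/s

2894.0 m/s


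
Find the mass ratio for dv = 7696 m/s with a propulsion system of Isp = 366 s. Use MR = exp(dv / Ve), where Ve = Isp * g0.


Ve = 366 * 9.81 = 3590.46 m/s
MR = exp(7696 / 3590.46) = 8.529

8.529


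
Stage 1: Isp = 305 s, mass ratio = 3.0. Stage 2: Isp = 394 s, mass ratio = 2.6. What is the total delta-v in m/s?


dV1 = 305 * 9.81 * ln(3.0) = 3287.1 m/s
dV2 = 394 * 9.81 * ln(2.6) = 3693.2 m/s
Total dV = 3287.1 + 3693.2 = 6980.3 m/s ~ 6980 m/s

6980 m/s


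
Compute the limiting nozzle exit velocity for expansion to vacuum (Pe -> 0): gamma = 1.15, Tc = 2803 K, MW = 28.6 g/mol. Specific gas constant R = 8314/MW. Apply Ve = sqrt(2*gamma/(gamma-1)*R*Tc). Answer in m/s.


R = 8314 / 28.6 = 290.7 J/(kg.K)
Ve = sqrt(2 * 1.15 / (1.15 - 1) * 290.7 * 2803) = 3535 m/s

3535 m/s


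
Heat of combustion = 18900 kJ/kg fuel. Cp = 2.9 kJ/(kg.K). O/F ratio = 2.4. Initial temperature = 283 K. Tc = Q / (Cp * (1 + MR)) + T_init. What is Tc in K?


Tc = 18900 / (2.9 * (1 + 2.4)) + 283 = 2200 K

2200 K


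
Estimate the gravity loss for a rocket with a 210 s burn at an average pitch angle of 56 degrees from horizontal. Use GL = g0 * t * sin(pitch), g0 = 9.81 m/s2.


GL = 9.81 * 210 * sin(56 deg) = 1708 m/s

1708 m/s


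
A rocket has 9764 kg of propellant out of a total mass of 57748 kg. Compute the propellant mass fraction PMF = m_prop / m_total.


PMF = 9764 / 57748 = 0.169

0.169


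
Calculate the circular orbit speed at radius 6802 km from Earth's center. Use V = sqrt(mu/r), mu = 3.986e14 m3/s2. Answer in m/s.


V = sqrt(3.986e14 / 6802000) = 7655 m/s

7655 m/s


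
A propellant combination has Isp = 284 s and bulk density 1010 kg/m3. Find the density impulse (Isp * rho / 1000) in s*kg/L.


rho*Isp = 284 * 1010 / 1000 = 287 s*kg/L

287 s*kg/L


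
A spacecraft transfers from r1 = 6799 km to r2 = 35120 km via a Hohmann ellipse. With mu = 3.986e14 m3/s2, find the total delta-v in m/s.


V1 = sqrt(mu/r1) = 7656.78 m/s
dV1 = V1*(sqrt(2*r2/(r1+r2)) - 1) = 2254.57 m/s
V2 = sqrt(mu/r2) = 3368.93 m/s
dV2 = V2*(1 - sqrt(2*r1/(r1+r2))) = 1450.15 m/s
Total dV = 3705 m/s

3705 m/s


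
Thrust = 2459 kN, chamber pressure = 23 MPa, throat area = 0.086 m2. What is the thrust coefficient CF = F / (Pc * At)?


CF = 2459000 / (23e6 * 0.086) = 1.24

1.24


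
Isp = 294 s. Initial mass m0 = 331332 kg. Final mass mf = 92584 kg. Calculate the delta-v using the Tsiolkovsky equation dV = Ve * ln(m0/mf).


Ve = 294 * 9.81 = 2884.14 m/s
dV = 2884.14 * ln(331332/92584) = 3677 m/s

3677 m/s


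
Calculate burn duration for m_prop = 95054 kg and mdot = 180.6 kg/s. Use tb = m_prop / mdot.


tb = 95054 / 180.6 = 526.3 s

526.3 s


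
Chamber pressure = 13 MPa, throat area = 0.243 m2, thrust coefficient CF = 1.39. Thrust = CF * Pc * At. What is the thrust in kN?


F = 1.39 * 13e6 * 0.243 = 4.3910e+06 N = 4391.0 kN

4391.0 kN


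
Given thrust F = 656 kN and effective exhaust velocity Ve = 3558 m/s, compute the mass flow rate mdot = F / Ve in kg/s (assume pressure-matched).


mdot = F / Ve = 656000 / 3558 = 184.4 kg/s

184.4 kg/s


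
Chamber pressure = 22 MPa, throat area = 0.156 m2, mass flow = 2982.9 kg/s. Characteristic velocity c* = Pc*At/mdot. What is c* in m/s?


c* = 22e6 * 0.156 / 2982.9 = 1151 m/s

1151 m/s


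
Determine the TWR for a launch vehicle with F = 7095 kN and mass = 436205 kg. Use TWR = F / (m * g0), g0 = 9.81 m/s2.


TWR = 7095000 / (436205 * 9.81) = 1.66

1.66


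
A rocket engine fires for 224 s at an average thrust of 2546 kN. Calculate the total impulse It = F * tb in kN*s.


It = 2546 * 224 = 570304 kN*s

570304 kN*s


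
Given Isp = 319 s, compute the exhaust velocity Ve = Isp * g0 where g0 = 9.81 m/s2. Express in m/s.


Ve = Isp * g0 = 319 * 9.81 = 3129.4 m/s

3129.4 m/s


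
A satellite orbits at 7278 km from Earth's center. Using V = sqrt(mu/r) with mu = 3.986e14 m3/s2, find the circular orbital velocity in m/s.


V = sqrt(3.986e14 / 7278000) = 7401 m/s

7401 m/s


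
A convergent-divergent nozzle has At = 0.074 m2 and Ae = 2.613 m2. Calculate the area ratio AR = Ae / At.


AR = 2.613 / 0.074 = 35.3

35.3


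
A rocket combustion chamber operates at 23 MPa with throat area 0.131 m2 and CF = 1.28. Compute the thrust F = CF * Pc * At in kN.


F = 1.28 * 23e6 * 0.131 = 3.8566e+06 N = 3856.6 kN

3856.6 kN


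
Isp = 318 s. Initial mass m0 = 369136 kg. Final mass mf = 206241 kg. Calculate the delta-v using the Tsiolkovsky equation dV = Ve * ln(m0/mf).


Ve = 318 * 9.81 = 3119.58 m/s
dV = 3119.58 * ln(369136/206241) = 1816 m/s

1816 m/s


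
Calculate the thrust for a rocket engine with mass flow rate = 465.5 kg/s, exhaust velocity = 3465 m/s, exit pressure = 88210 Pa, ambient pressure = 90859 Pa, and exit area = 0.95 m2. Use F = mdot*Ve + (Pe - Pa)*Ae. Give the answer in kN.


F = 465.5 * 3465 + (88210 - 90859) * 0.95 = 1.6104e+06 N = 1610.4 kN

1610.4 kN


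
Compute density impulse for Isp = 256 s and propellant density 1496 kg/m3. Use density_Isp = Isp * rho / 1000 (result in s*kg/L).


rho*Isp = 256 * 1496 / 1000 = 383 s*kg/L

383 s*kg/L


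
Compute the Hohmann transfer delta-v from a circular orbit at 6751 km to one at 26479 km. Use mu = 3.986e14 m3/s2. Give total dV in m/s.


V1 = sqrt(mu/r1) = 7683.95 m/s
dV1 = V1*(sqrt(2*r2/(r1+r2)) - 1) = 2016.35 m/s
V2 = sqrt(mu/r2) = 3879.88 m/s
dV2 = V2*(1 - sqrt(2*r1/(r1+r2))) = 1406.72 m/s
Total dV = 3423 m/s

3423 m/s
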